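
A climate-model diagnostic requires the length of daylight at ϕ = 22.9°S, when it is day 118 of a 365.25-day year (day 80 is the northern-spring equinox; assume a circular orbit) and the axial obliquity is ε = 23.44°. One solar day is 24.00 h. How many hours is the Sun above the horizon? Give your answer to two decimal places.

Solar longitude: L_s = 360° × (118 − 80)/365.25 = 37.454°.
sin δ = sin 23.44° × sin 37.454° = 0.24190, so δ = +13.999°.
cos h₀ = −tan ϕ · tan δ = −tan(-22.9°) × tan(+13.999°) = 0.1053, so h₀ = 1.4653 rad = 83.95°.
Daylight = 2h₀/(2π) × 24.00 h = (1.4653/π) × 24.00 = 11.19 h.

11.19 h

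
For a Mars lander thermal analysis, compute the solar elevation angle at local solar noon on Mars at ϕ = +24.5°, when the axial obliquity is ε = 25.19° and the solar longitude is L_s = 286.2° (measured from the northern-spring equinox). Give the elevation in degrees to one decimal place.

Solar declination: sin δ = sin ε · sin L_s = sin 25.19° × sin 286.2° = -0.40872, so δ = -24.125°.
At local noon the hour angle is zero, so the zenith angle equals |ϕ − δ| = |+24.5° − (-24.125°)| = 48.625°.
Elevation = 90° − 48.625° = 41.4°.

41.4°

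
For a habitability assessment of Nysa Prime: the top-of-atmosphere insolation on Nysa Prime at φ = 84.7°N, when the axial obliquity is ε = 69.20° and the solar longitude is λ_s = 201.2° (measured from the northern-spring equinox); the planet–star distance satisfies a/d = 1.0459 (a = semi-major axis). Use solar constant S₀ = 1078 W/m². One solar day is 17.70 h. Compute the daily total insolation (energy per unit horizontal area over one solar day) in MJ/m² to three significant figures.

Solar declination: sin δ = sin ε · sin λ_s = sin 69.20° × sin 201.2° = -0.33806, so δ = -19.758°.
cos H₀ = −tan(+84.7°) tan(-19.758°) = 3.8721 ≥ 1 ⇒ polar night, H₀ = 0 and Q̄ = 0.
Inverse-square distance factor (a/d)² = 1.0459² = 1.093907.
Daily total = Q̄ × 17.70 h × 3600 s/h = 0.00 MJ/m².

0.00 MJ/m²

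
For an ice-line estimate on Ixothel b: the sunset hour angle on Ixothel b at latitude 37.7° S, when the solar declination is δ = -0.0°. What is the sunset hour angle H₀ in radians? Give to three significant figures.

H₀ = 1.57 rad

cos H₀ = −tan φ · tan δ = −tan(-37.7°) × tan(-0.000°) = -0.0000, so H₀ = 1.5708 rad = 90.00°.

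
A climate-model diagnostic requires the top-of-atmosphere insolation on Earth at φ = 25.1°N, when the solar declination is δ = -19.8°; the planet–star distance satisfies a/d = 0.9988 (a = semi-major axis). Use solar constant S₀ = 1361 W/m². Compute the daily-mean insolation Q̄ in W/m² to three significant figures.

cos H₀ = −tan(+25.1°) tan(-19.800°) = 0.1686, H₀ = 1.4013 rad.
Bracket: H₀ sin φ sin δ + cos φ cos δ sin H₀ = 1.4013×0.42420×-0.33874 + 0.90557×0.94088×0.98568 = -0.201358 + 0.839832 = 0.638474.
Inverse-square distance factor (a/d)² = 0.9988² = 0.997601.
Q̄ = (S₀/π) × 0.997601 × [bracket] = (1361/π) × 0.997601 × 0.638474 = 275.9 W/m².

Q̄ ≈ 276 W/m²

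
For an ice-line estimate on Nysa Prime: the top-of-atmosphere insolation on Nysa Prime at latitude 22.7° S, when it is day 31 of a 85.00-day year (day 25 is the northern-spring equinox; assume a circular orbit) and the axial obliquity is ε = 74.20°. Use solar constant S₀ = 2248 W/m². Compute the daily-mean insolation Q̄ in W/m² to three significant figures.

Q̄ ≈ 433 W/m²

Solar longitude: λ_s = 360° × (31 − 25)/85.00 = 25.412°.
sin δ = sin 74.20° × sin 25.412° = 0.41291, so δ = +24.388°.
cos H₀ = −tan(-22.7°) tan(+24.388°) = 0.1896, H₀ = 1.3800 rad.
Bracket: H₀ sin φ sin δ + cos φ cos δ sin H₀ = 1.3800×-0.38591×0.41291 + 0.92254×0.91077×0.98185 = -0.219898 + 0.824972 = 0.605074.
Q̄ = (S₀/π) × [bracket] = (2248/π) × 0.605074 = 433.0 W/m².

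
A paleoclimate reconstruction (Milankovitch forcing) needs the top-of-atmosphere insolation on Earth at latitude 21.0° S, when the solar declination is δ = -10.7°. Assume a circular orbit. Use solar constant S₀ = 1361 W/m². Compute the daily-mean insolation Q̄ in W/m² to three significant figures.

Q̄ ≈ 444 W/m²

cos H₀ = −tan(-21.0°) tan(-10.700°) = -0.0725, H₀ = 1.6434 rad.
Bracket: H₀ sin φ sin δ + cos φ cos δ sin H₀ = 1.6434×-0.35837×-0.18567 + 0.93358×0.98261×0.99737 = 0.109349 + 0.914932 = 1.024281.
Q̄ = (S₀/π) × [bracket] = (1361/π) × 1.024281 = 443.7 W/m².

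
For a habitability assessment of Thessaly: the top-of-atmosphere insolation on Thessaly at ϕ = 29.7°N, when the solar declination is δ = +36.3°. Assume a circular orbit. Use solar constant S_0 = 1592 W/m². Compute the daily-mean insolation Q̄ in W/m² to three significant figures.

cos h₀ = −tan(+29.7°) tan(+36.300°) = -0.4190, h₀ = 2.0031 rad.
Bracket: h₀ sin ϕ sin δ + cos ϕ cos δ sin h₀ = 2.0031×0.49546×0.59201 + 0.86863×0.80593×0.90799 = 0.587544 + 0.635643 = 1.223187.
Q̄ = (S_0/π) × [bracket] = (1592/π) × 1.223187 = 619.8 W/m².

Q̄ ≈ 620 W/m²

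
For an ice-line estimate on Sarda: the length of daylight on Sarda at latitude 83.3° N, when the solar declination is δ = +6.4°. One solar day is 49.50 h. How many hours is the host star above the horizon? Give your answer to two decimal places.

44.75 h

cos H₀ = −tan φ · tan δ = −tan(+83.3°) × tan(+6.400°) = -0.9548, so H₀ = 2.8399 rad = 162.72°.
Daylight = 2H₀/(2π) × 49.50 h = (2.8399/π) × 49.50 = 44.75 h.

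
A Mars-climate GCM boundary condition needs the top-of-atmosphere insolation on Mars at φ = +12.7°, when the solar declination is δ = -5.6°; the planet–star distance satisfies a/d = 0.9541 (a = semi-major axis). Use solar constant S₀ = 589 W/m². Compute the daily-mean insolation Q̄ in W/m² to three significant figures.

cos H₀ = −tan(+12.7°) tan(-5.600°) = 0.0221, H₀ = 1.5487 rad.
Bracket: H₀ sin φ sin δ + cos φ cos δ sin H₀ = 1.5487×0.21985×-0.09758 + 0.97553×0.99523×0.99976 = -0.033224 + 0.970644 = 0.937420.
Inverse-square distance factor (a/d)² = 0.9541² = 0.910307.
Q̄ = (S₀/π) × 0.910307 × [bracket] = (589/π) × 0.910307 × 0.937420 = 160.0 W/m².

Q̄ ≈ 160 W/m²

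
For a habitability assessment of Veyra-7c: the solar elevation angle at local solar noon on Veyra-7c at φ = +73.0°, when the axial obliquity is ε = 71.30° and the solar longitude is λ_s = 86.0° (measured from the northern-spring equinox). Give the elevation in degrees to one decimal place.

87.9°

Solar declination: sin δ = sin ε · sin λ_s = sin 71.30° × sin 86.0° = 0.94490, so δ = +70.892°.
At local noon the hour angle is zero, so the zenith angle equals |φ − δ| = |+73.0° − (+70.892°)| = 2.108°.
Elevation = 90° − 2.108° = 87.9°.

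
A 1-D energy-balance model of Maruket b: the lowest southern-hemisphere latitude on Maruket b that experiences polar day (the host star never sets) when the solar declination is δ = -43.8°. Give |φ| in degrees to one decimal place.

|φ| = 46.2°

Polar day requires cos H₀ = −tan φ tan δ ≤ −1, i.e. tan φ tan δ ≥ 1.
The boundary is |tan φ| · |tan δ| = 1, so |φ| = 90° − |δ| = 90° − 43.8° = 46.2° in the southern hemisphere.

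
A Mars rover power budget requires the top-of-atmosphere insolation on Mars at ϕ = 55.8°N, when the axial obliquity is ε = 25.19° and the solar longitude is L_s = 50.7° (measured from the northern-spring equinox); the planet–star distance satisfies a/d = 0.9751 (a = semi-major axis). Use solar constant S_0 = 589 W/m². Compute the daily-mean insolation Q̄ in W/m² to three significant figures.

Solar declination: sin δ = sin ε · sin L_s = sin 25.19° × sin 50.7° = 0.32936, so δ = +19.230°.
cos h₀ = −tan(+55.8°) tan(+19.230°) = -0.5133, h₀ = 2.1098 rad.
Bracket: h₀ sin ϕ sin δ + cos ϕ cos δ sin h₀ = 2.1098×0.82708×0.32936 + 0.56208×0.94420×0.85822 = 0.574724 + 0.455471 = 1.030195.
Inverse-square distance factor (a/d)² = 0.9751² = 0.950820.
Q̄ = (S_0/π) × 0.950820 × [bracket] = (589/π) × 0.950820 × 1.030195 = 183.6 W/m².

Q̄ ≈ 184 W/m²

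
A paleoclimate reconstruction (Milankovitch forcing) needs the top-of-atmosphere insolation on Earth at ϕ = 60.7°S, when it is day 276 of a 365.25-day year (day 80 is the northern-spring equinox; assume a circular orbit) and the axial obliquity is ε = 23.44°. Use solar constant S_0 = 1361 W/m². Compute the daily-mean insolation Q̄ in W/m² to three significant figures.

Solar longitude: L_s = 360° × (276 − 80)/365.25 = 193.183°.
sin δ = sin 23.44° × sin 193.183° = -0.09072, so δ = -5.205°.
cos h₀ = −tan(-60.7°) tan(-5.205°) = -0.1623, h₀ = 1.7338 rad.
Bracket: h₀ sin ϕ sin δ + cos ϕ cos δ sin h₀ = 1.7338×-0.87207×-0.09072 + 0.48938×0.99588×0.98674 = 0.137168 + 0.480901 = 0.618069.
Q̄ = (S_0/π) × [bracket] = (1361/π) × 0.618069 = 267.8 W/m².

Q̄ ≈ 268 W/m²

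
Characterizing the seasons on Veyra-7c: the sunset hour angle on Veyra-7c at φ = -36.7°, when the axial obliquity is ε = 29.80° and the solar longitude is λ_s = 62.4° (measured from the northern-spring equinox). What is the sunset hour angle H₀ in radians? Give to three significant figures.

H₀ = 1.20 rad

Solar declination: sin δ = sin ε · sin λ_s = sin 29.80° × sin 62.4° = 0.44042, so δ = +26.131°.
cos H₀ = −tan φ · tan δ = −tan(-36.7°) × tan(+26.131°) = 0.3657, so H₀ = 1.1965 rad = 68.55°.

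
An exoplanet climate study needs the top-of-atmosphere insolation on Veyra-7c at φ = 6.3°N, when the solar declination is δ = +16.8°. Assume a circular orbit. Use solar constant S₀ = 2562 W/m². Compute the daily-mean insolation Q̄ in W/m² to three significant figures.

Q̄ ≈ 817 W/m²

cos H₀ = −tan(+6.3°) tan(+16.800°) = -0.0333, H₀ = 1.6041 rad.
Bracket: H₀ sin φ sin δ + cos φ cos δ sin H₀ = 1.6041×0.10973×0.28903 + 0.99396×0.95732×0.99944 = 0.050874 + 0.951005 = 1.001879.
Q̄ = (S₀/π) × [bracket] = (2562/π) × 1.001879 = 817.0 W/m².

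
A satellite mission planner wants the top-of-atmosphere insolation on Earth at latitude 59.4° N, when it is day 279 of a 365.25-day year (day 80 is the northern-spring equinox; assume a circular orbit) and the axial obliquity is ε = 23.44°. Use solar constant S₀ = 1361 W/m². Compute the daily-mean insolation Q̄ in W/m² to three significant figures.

Q̄ ≈ 158 W/m²

Solar longitude: λ_s = 360° × (279 − 80)/365.25 = 196.140°.
sin δ = sin 23.44° × sin 196.140° = -0.11058, so δ = -6.349°.
cos H₀ = −tan(+59.4°) tan(-6.349°) = 0.1881, H₀ = 1.3815 rad.
Bracket: H₀ sin φ sin δ + cos φ cos δ sin H₀ = 1.3815×0.86074×-0.11058 + 0.50904×0.99387×0.98214 = -0.131492 + 0.496884 = 0.365392.
Q̄ = (S₀/π) × [bracket] = (1361/π) × 0.365392 = 158.3 W/m².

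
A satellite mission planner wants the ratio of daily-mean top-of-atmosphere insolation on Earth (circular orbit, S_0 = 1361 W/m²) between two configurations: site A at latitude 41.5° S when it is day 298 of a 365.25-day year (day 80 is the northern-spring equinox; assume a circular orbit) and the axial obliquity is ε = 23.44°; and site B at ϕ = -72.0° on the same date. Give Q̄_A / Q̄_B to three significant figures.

Q̄_A / Q̄_B ≈ 1.36

— Configuration A (ϕ=-41.5°):
Solar longitude: L_s = 360° × (298 − 80)/365.25 = 214.867°.
sin δ = sin 23.44° × sin 214.867° = -0.22740, so δ = -13.144°.
cos h₀ = −tan(-41.5°) tan(-13.144°) = -0.2066, h₀ = 1.7789 rad.
Bracket: h₀ sin ϕ sin δ + cos ϕ cos δ sin h₀ = 1.7789×-0.66262×-0.22740 + 0.74896×0.97380×0.97843 = 0.268044 + 0.713605 = 0.981649.
Q̄ = (S_0/π) × [bracket] = (1361/π) × 0.981649 = 425.27 W/m².
— Configuration B (ϕ=-72.0°):
cos h₀ = −tan(-72.0°) tan(-13.144°) = -0.7187, h₀ = 2.3727 rad.
Bracket: h₀ sin ϕ sin δ + cos ϕ cos δ sin h₀ = 2.3727×-0.95106×-0.22740 + 0.30902×0.97380×0.69532 = 0.513146 + 0.209238 = 0.722384.
Q̄ = (S_0/π) × [bracket] = (1361/π) × 0.722384 = 312.95 W/m².
Ratio Q̄_A / Q̄_B = 425.27 / 312.95 = 1.359.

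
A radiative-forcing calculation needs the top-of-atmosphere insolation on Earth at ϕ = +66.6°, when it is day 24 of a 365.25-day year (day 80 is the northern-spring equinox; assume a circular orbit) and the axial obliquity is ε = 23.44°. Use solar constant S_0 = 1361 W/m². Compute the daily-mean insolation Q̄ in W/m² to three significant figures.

Solar longitude: L_s = 360° × (24 − 80)/365.25 = -55.195°, i.e. -55.195° + 360° = 304.805°.
sin δ = sin 23.44° × sin 304.805° = -0.32662, so δ = -19.064°.
cos h₀ = −tan(+66.6°) tan(-19.064°) = 0.7986, h₀ = 0.6459 rad.
Bracket: h₀ sin ϕ sin δ + cos ϕ cos δ sin h₀ = 0.6459×0.91775×-0.32662 + 0.39715×0.94515×0.60188 = -0.193612 + 0.225925 = 0.032313.
Q̄ = (S_0/π) × [bracket] = (1361/π) × 0.032313 = 14.00 W/m².

Q̄ ≈ 14.0 W/m²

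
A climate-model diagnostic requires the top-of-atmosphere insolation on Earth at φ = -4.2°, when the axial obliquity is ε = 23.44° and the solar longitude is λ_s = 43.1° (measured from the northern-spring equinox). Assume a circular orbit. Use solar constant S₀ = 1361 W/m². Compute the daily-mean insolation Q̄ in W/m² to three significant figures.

Q̄ ≈ 402 W/m²

Solar declination: sin δ = sin ε · sin λ_s = sin 23.44° × sin 43.1° = 0.27180, so δ = +15.771°.
cos H₀ = −tan(-4.2°) tan(+15.771°) = 0.0207, H₀ = 1.5501 rad.
Bracket: H₀ sin φ sin δ + cos φ cos δ sin H₀ = 1.5501×-0.07324×0.27180 + 0.99731×0.96235×0.99978 = -0.030857 + 0.959550 = 0.928693.
Q̄ = (S₀/π) × [bracket] = (1361/π) × 0.928693 = 402.3 W/m².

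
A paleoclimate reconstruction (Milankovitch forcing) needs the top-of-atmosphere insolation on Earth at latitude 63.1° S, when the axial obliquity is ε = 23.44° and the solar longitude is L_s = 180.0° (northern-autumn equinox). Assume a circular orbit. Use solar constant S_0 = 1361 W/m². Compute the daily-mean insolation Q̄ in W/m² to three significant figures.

Q̄ ≈ 196 W/m²

Solar declination: sin δ = sin ε · sin L_s = sin 23.44° × sin 180.0° = 0.00000, so δ = +0.000°.
cos h₀ = −tan(-63.1°) tan(+0.000°) = 0.0000, h₀ = 1.5708 rad.
Bracket: h₀ sin ϕ sin δ + cos ϕ cos δ sin h₀ = 1.5708×-0.89180×0.00000 + 0.45243×1.00000×1.00000 = -0.000000 + 0.452430 = 0.452430.
Q̄ = (S_0/π) × [bracket] = (1361/π) × 0.452430 = 196.0 W/m².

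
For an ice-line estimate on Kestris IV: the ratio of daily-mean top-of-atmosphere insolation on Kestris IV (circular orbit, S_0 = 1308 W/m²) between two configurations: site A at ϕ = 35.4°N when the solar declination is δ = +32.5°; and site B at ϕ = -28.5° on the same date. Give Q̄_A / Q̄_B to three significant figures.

Q̄_A / Q̄_B ≈ 3.26

— Configuration A (ϕ=+35.4°):
cos h₀ = −tan(+35.4°) tan(+32.500°) = -0.4527, h₀ = 2.0406 rad.
Bracket: h₀ sin ϕ sin δ + cos ϕ cos δ sin h₀ = 2.0406×0.57928×0.53730 + 0.81513×0.84339×0.89164 = 0.635131 + 0.612978 = 1.248109.
Q̄ = (S_0/π) × [bracket] = (1308/π) × 1.248109 = 519.65 W/m².
— Configuration B (ϕ=-28.5°):
cos h₀ = −tan(-28.5°) tan(+32.500°) = 0.3459, h₀ = 1.2176 rad.
Bracket: h₀ sin ϕ sin δ + cos ϕ cos δ sin h₀ = 1.2176×-0.47716×0.53730 + 0.87882×0.84339×0.93827 = -0.312166 + 0.695434 = 0.383268.
Q̄ = (S_0/π) × [bracket] = (1308/π) × 0.383268 = 159.57 W/m².
Ratio Q̄_A / Q̄_B = 519.65 / 159.57 = 3.257.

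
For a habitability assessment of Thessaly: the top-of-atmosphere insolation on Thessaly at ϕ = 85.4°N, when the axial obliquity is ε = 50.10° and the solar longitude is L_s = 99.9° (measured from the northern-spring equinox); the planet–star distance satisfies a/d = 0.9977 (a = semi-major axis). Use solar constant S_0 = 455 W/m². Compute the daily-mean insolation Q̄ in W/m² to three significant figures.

Q̄ ≈ 341 W/m²

Solar declination: sin δ = sin ε · sin L_s = sin 50.10° × sin 99.9° = 0.75574, so δ = +49.090°.
cos h₀ = −tan(+85.4°) tan(+49.090°) = -14.3433 ≤ −1 ⇒ polar day, h₀ = π.
Bracket: h₀ sin ϕ sin δ + cos ϕ cos δ sin h₀ = 3.1416×0.99678×0.75574 + 0.08020×0.65487×0.00000 = 2.366588 + 0.000000 = 2.366588.
Inverse-square distance factor (a/d)² = 0.9977² = 0.995405.
Q̄ = (S_0/π) × 0.995405 × [bracket] = (455/π) × 0.995405 × 2.366588 = 341.2 W/m².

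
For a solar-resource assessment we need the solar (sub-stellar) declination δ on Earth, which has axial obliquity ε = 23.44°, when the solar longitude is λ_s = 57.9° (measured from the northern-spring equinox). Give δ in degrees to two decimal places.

sin δ = sin ε · sin λ_s = sin 23.44° × sin 57.9° = 0.336975.
δ = arcsin(0.336975) = +19.69°.

δ = +19.69°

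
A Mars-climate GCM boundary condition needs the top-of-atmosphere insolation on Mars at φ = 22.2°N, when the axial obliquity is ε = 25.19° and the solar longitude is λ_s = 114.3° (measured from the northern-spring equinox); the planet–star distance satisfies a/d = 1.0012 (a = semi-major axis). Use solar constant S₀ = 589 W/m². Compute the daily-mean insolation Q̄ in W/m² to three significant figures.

Q̄ ≈ 206 W/m²

Solar declination: sin δ = sin ε · sin λ_s = sin 25.19° × sin 114.3° = 0.38791, so δ = +22.825°.
cos H₀ = −tan(+22.2°) tan(+22.825°) = -0.1718, H₀ = 1.7434 rad.
Bracket: H₀ sin φ sin δ + cos φ cos δ sin H₀ = 1.7434×0.37784×0.38791 + 0.92587×0.92170×0.98514 = 0.255527 + 0.840693 = 1.096220.
Inverse-square distance factor (a/d)² = 1.0012² = 1.002401.
Q̄ = (S₀/π) × 1.002401 × [bracket] = (589/π) × 1.002401 × 1.096220 = 206.0 W/m².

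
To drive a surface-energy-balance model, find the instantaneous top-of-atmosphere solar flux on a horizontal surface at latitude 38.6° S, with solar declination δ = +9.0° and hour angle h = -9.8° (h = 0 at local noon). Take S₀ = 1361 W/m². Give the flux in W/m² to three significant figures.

cos θ_z = sin φ sin δ + cos φ cos δ cos h = -0.097596 + 0.760635 = 0.663039.
Flux = S₀ · cos θ_z = 1361 × 0.663039 = 902.4 W/m².

902 W/m²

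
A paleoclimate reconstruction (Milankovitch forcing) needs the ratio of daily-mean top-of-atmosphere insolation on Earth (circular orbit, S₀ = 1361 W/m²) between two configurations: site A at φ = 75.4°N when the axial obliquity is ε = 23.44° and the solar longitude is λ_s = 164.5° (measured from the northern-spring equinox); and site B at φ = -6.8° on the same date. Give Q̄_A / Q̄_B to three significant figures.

— Configuration A (φ=+75.4°):
Solar declination: sin δ = sin ε · sin λ_s = sin 23.44° × sin 164.5° = 0.10630, so δ = +6.102°.
cos H₀ = −tan(+75.4°) tan(+6.102°) = -0.4104, H₀ = 1.9937 rad.
Bracket: H₀ sin φ sin δ + cos φ cos δ sin H₀ = 1.9937×0.96771×0.10630 + 0.25207×0.99433×0.91189 = 0.205087 + 0.228557 = 0.433644.
Q̄ = (S₀/π) × [bracket] = (1361/π) × 0.433644 = 187.86 W/m².
— Configuration B (φ=-6.8°):
cos H₀ = −tan(-6.8°) tan(+6.102°) = 0.0127, H₀ = 1.5580 rad.
Bracket: H₀ sin φ sin δ + cos φ cos δ sin H₀ = 1.5580×-0.11840×0.10630 + 0.99297×0.99433×0.99992 = -0.019609 + 0.987261 = 0.967652.
Q̄ = (S₀/π) × [bracket] = (1361/π) × 0.967652 = 419.21 W/m².
Ratio Q̄_A / Q̄_B = 187.86 / 419.21 = 0.4481.

Q̄_A / Q̄_B ≈ 0.448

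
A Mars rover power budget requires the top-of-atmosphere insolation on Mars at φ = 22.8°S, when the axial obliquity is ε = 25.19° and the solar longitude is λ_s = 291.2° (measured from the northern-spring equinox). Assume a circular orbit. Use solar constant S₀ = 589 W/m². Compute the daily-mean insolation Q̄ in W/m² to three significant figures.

Solar declination: sin δ = sin ε · sin λ_s = sin 25.19° × sin 291.2° = -0.39682, so δ = -23.379°.
cos H₀ = −tan(-22.8°) tan(-23.379°) = -0.1817, H₀ = 1.7535 rad.
Bracket: H₀ sin φ sin δ + cos φ cos δ sin H₀ = 1.7535×-0.38752×-0.39682 + 0.92186×0.91790×0.98335 = 0.269646 + 0.832086 = 1.101732.
Q̄ = (S₀/π) × [bracket] = (589/π) × 1.101732 = 206.6 W/m².

Q̄ ≈ 207 W/m²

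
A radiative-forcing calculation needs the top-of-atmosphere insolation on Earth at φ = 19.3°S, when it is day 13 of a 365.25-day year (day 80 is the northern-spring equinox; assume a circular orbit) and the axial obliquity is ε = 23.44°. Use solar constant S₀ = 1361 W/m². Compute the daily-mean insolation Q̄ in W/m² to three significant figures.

Q̄ ≈ 466 W/m²

Solar longitude: λ_s = 360° × (13 − 80)/365.25 = -66.037°, i.e. -66.037° + 360° = 293.963°.
sin δ = sin 23.44° × sin 293.963° = -0.36350, so δ = -21.315°.
cos H₀ = −tan(-19.3°) tan(-21.315°) = -0.1366, H₀ = 1.7079 rad.
Bracket: H₀ sin φ sin δ + cos φ cos δ sin H₀ = 1.7079×-0.33051×-0.36350 + 0.94380×0.93159×0.99062 = 0.205188 + 0.870987 = 1.076175.
Q̄ = (S₀/π) × [bracket] = (1361/π) × 1.076175 = 466.2 W/m².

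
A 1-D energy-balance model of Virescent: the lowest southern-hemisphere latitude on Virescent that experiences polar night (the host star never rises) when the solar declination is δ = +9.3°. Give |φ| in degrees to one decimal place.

|φ| = 80.7°

Polar night requires cos H₀ = −tan φ tan δ ≥ 1, i.e. tan φ tan δ ≤ −1.
The boundary is |tan φ| · |tan δ| = 1, so |φ| = 90° − |δ| = 90° − 9.3° = 80.7° in the southern hemisphere.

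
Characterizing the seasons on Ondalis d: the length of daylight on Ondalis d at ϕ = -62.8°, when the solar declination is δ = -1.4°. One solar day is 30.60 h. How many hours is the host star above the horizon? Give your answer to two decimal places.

cos h₀ = −tan ϕ · tan δ = −tan(-62.8°) × tan(-1.400°) = -0.0476, so h₀ = 1.6184 rad = 92.73°.
Daylight = 2h₀/(2π) × 30.60 h = (1.6184/π) × 30.60 = 15.76 h.

15.76 h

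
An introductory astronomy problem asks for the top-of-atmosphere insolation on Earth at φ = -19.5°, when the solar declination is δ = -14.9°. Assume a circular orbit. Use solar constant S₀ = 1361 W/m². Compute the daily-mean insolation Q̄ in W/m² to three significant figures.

Q̄ ≈ 455 W/m²

cos H₀ = −tan(-19.5°) tan(-14.900°) = -0.0942, H₀ = 1.6652 rad.
Bracket: H₀ sin φ sin δ + cos φ cos δ sin H₀ = 1.6652×-0.33381×-0.25713 + 0.94264×0.96638×0.99555 = 0.142928 + 0.906895 = 1.049823.
Q̄ = (S₀/π) × [bracket] = (1361/π) × 1.049823 = 454.8 W/m².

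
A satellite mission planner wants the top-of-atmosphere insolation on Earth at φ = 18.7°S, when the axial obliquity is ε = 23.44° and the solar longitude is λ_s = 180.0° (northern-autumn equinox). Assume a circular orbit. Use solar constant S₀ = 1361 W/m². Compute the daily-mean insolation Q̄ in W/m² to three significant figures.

Solar declination: sin δ = sin ε · sin λ_s = sin 23.44° × sin 180.0° = 0.00000, so δ = +0.000°.
cos H₀ = −tan(-18.7°) tan(+0.000°) = 0.0000, H₀ = 1.5708 rad.
Bracket: H₀ sin φ sin δ + cos φ cos δ sin H₀ = 1.5708×-0.32061×0.00000 + 0.94721×1.00000×1.00000 = -0.000000 + 0.947210 = 0.947210.
Q̄ = (S₀/π) × [bracket] = (1361/π) × 0.947210 = 410.4 W/m².

Q̄ ≈ 410 W/m²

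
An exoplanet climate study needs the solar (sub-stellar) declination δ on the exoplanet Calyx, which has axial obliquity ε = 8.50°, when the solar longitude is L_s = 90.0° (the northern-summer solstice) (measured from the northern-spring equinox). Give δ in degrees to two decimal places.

sin δ = sin ε · sin L_s = sin 8.50° × sin 90.0° = 0.147809.
δ = arcsin(0.147809) = +8.50°.

δ = +8.50°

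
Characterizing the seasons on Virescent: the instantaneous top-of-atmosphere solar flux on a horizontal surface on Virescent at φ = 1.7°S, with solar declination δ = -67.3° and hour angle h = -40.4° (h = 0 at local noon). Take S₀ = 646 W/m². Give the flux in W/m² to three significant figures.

cos θ_z = sin φ sin δ + cos φ cos δ cos h = 0.027368 + 0.293753 = 0.321121.
Flux = S₀ · cos θ_z = 646 × 0.321121 = 207.4 W/m².

207 W/m²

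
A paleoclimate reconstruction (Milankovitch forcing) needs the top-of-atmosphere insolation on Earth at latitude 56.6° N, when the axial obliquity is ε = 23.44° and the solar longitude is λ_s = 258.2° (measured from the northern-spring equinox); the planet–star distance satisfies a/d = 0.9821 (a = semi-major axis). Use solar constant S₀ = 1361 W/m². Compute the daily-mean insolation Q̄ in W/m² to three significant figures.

Solar declination: sin δ = sin ε · sin λ_s = sin 23.44° × sin 258.2° = -0.38938, so δ = -22.916°.
cos H₀ = −tan(+56.6°) tan(-22.916°) = 0.6411, H₀ = 0.8748 rad.
Bracket: H₀ sin φ sin δ + cos φ cos δ sin H₀ = 0.8748×0.83485×-0.38938 + 0.55048×0.92108×0.76743 = -0.284375 + 0.389115 = 0.104740.
Inverse-square distance factor (a/d)² = 0.9821² = 0.964520.
Q̄ = (S₀/π) × 0.964520 × [bracket] = (1361/π) × 0.964520 × 0.104740 = 43.77 W/m².

Q̄ ≈ 43.8 W/m²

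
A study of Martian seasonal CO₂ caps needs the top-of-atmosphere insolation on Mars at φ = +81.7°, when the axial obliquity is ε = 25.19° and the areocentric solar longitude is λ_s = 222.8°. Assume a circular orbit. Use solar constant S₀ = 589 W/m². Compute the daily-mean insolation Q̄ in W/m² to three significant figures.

Q̄ ≈ 0.00 W/m²

sin δ = sin 25.19° × sin 222.8° = -0.28918, so δ = -16.809°.
cos H₀ = −tan(+81.7°) tan(-16.809°) = 2.0708 ≥ 1 ⇒ polar night, H₀ = 0 and Q̄ = 0.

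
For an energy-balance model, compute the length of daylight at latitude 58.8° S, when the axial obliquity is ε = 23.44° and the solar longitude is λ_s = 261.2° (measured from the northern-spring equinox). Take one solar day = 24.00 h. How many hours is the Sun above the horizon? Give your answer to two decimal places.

17.99 h

Solar declination: sin δ = sin ε · sin λ_s = sin 23.44° × sin 261.2° = -0.39311, so δ = -23.148°.
cos H₀ = −tan φ · tan δ = −tan(-58.8°) × tan(-23.148°) = -0.7059, so H₀ = 2.3545 rad = 134.90°.
Daylight = 2H₀/(2π) × 24.00 h = (2.3545/π) × 24.00 = 17.99 h.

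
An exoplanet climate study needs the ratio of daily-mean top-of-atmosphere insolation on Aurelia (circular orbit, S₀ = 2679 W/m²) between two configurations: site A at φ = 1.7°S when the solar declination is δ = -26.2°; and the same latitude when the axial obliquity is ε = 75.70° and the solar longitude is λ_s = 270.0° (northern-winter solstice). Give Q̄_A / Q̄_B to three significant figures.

— Configuration A (φ=-1.7°):
cos H₀ = −tan(-1.7°) tan(-26.200°) = -0.0146, H₀ = 1.5854 rad.
Bracket: H₀ sin φ sin δ + cos φ cos δ sin H₀ = 1.5854×-0.02967×-0.44151 + 0.99956×0.89726×0.99989 = 0.020768 + 0.896767 = 0.917535.
Q̄ = (S₀/π) × [bracket] = (2679/π) × 0.917535 = 782.43 W/m².
— Configuration B (φ=-1.7°):
Solar declination: sin δ = sin ε · sin λ_s = sin 75.70° × sin 270.0° = -0.96902, so δ = -75.700°.
cos H₀ = −tan(-1.7°) tan(-75.700°) = -0.1164, H₀ = 1.6875 rad.
Bracket: H₀ sin φ sin δ + cos φ cos δ sin H₀ = 1.6875×-0.02967×-0.96902 + 0.99956×0.24700×0.99320 = 0.048517 + 0.245212 = 0.293729.
Q̄ = (S₀/π) × [bracket] = (2679/π) × 0.293729 = 250.48 W/m².
Ratio Q̄_A / Q̄_B = 782.43 / 250.48 = 3.124.

Q̄_A / Q̄_B ≈ 3.12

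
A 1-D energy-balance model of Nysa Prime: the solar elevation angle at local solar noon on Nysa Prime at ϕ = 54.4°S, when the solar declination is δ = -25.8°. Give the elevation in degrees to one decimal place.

At local noon the hour angle is zero, so the zenith angle equals |ϕ − δ| = |-54.4° − (-25.800°)| = 28.600°.
Elevation = 90° − 28.600° = 61.4°.

61.4°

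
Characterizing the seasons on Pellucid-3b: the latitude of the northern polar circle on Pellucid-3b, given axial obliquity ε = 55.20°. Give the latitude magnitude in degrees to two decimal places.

The polar circle is the lowest latitude that experiences at least one full rotation of continuous daylight at the northern-summer solstice; it lies at |ϕ| = 90° − ε = 90° − 55.20° = 34.80°.

34.80°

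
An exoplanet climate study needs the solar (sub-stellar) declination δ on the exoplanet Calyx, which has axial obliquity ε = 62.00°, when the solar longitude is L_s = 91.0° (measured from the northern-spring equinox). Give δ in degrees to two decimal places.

δ = +61.98°

sin δ = sin ε · sin L_s = sin 62.00° × sin 91.0° = 0.882813.
δ = arcsin(0.882813) = +61.98°.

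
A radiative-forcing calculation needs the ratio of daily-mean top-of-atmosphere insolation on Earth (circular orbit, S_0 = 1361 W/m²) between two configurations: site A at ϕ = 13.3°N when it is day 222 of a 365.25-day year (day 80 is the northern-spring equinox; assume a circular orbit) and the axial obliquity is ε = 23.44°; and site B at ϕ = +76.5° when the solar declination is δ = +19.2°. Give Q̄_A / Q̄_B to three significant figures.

Q̄_A / Q̄_B ≈ 1.03

— Configuration A (ϕ=+13.3°):
Solar longitude: L_s = 360° × (222 − 80)/365.25 = 139.959°.
sin δ = sin 23.44° × sin 139.959° = 0.25591, so δ = +14.828°.
cos h₀ = −tan(+13.3°) tan(+14.828°) = -0.0626, h₀ = 1.6334 rad.
Bracket: h₀ sin ϕ sin δ + cos ϕ cos δ sin h₀ = 1.6334×0.23005×0.25591 + 0.97318×0.96670×0.99804 = 0.096162 + 0.938929 = 1.035091.
Q̄ = (S_0/π) × [bracket] = (1361/π) × 1.035091 = 448.42 W/m².
— Configuration B (ϕ=+76.5°):
cos h₀ = −tan(+76.5°) tan(+19.200°) = -1.4505 ≤ −1 ⇒ polar day, h₀ = π.
Bracket: h₀ sin ϕ sin δ + cos ϕ cos δ sin h₀ = 3.1416×0.97237×0.32887 + 0.23345×0.94438×0.00000 = 1.004631 + 0.000000 = 1.004631.
Q̄ = (S_0/π) × [bracket] = (1361/π) × 1.004631 = 435.23 W/m².
Ratio Q̄_A / Q̄_B = 448.42 / 435.23 = 1.030.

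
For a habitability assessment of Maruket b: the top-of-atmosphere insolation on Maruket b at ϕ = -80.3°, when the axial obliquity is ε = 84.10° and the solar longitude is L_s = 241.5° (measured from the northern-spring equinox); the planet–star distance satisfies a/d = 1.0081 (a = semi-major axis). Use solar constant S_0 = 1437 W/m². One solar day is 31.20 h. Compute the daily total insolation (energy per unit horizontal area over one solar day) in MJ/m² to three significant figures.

Solar declination: sin δ = sin ε · sin L_s = sin 84.10° × sin 241.5° = -0.87416, so δ = -60.946°.
cos h₀ = −tan(-80.3°) tan(-60.946°) = -10.5307 ≤ −1 ⇒ polar day, h₀ = π.
Bracket: h₀ sin ϕ sin δ + cos ϕ cos δ sin h₀ = 3.1416×-0.98570×-0.87416 + 0.16849×0.48563×0.00000 = 2.706990 + 0.000000 = 2.706990.
Inverse-square distance factor (a/d)² = 1.0081² = 1.016266.
Q̄ = (S_0/π) × 1.016266 × [bracket] = (1437/π) × 1.016266 × 2.706990 = 1258.3 W/m².
Daily total = Q̄ × 31.20 h × 3600 s/h = 1258.3 × 31.20 × 3600 / 10⁶ = 141.3 MJ/m².

141 MJ/m²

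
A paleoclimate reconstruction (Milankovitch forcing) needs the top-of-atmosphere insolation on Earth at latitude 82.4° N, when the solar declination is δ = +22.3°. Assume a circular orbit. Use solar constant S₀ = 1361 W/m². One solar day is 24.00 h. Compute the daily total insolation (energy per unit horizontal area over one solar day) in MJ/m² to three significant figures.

44.2 MJ/m²

cos H₀ = −tan(+82.4°) tan(+22.300°) = -3.0738 ≤ −1 ⇒ polar day, H₀ = π.
Bracket: H₀ sin φ sin δ + cos φ cos δ sin H₀ = 3.1416×0.99122×0.37946 + 0.13226×0.92521×0.00000 = 1.181645 + 0.000000 = 1.181645.
Q̄ = (S₀/π) × [bracket] = (1361/π) × 1.181645 = 511.91 W/m².
Daily total = Q̄ × 24.00 h × 3600 s/h = 511.91 × 24.00 × 3600 / 10⁶ = 44.23 MJ/m².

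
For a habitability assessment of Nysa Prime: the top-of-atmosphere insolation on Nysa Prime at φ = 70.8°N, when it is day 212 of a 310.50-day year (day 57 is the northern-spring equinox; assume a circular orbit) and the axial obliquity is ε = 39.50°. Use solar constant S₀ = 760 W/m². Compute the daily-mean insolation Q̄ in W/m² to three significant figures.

Q̄ ≈ 80.7 W/m²

Solar longitude: λ_s = 360° × (212 − 57)/310.50 = 179.710°.
sin δ = sin 39.50° × sin 179.710° = 0.00322, so δ = +0.184°.
cos H₀ = −tan(+70.8°) tan(+0.184°) = -0.0092, H₀ = 1.5800 rad.
Bracket: H₀ sin φ sin δ + cos φ cos δ sin H₀ = 1.5800×0.94438×0.00322 + 0.32887×0.99999×0.99996 = 0.004805 + 0.328854 = 0.333659.
Q̄ = (S₀/π) × [bracket] = (760/π) × 0.333659 = 80.72 W/m².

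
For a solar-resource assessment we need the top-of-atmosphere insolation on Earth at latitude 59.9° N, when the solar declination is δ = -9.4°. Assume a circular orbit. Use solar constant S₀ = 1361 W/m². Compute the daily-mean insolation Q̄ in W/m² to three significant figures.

cos H₀ = −tan(+59.9°) tan(-9.400°) = 0.2856, H₀ = 1.2812 rad.
Bracket: H₀ sin φ sin δ + cos φ cos δ sin H₀ = 1.2812×0.86515×-0.16333 + 0.50151×0.98657×0.95835 = -0.181040 + 0.474167 = 0.293127.
Q̄ = (S₀/π) × [bracket] = (1361/π) × 0.293127 = 127.0 W/m².

Q̄ ≈ 127 W/m²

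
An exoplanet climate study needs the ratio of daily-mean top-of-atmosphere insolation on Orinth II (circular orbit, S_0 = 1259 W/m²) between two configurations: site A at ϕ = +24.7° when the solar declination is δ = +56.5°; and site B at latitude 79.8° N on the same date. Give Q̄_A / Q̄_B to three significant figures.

Q̄_A / Q̄_B ≈ 0.456

— Configuration A (ϕ=+24.7°):
cos h₀ = −tan(+24.7°) tan(+56.500°) = -0.6949, h₀ = 2.3391 rad.
Bracket: h₀ sin ϕ sin δ + cos ϕ cos δ sin h₀ = 2.3391×0.41787×0.83389 + 0.90851×0.55194×0.71910 = 0.815077 + 0.360588 = 1.175665.
Q̄ = (S_0/π) × [bracket] = (1259/π) × 1.175665 = 471.15 W/m².
— Configuration B (ϕ=+79.8°):
cos h₀ = −tan(+79.8°) tan(+56.500°) = -8.3969 ≤ −1 ⇒ polar day, h₀ = π.
Bracket: h₀ sin ϕ sin δ + cos ϕ cos δ sin h₀ = 3.1416×0.98420×0.83389 + 0.17708×0.55194×0.00000 = 2.578357 + 0.000000 = 2.578357.
Q̄ = (S_0/π) × [bracket] = (1259/π) × 2.578357 = 1033.3 W/m².
Ratio Q̄_A / Q̄_B = 471.15 / 1033.3 = 0.4560.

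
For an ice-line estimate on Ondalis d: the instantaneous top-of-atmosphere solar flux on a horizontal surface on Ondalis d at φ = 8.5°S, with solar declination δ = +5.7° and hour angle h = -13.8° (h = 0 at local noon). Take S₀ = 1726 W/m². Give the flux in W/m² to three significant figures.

cos θ_z = sin φ sin δ + cos φ cos δ cos h = -0.014680 + 0.955718 = 0.941038.
Flux = S₀ · cos θ_z = 1726 × 0.941038 = 1624 W/m².

1.62e+03 W/m²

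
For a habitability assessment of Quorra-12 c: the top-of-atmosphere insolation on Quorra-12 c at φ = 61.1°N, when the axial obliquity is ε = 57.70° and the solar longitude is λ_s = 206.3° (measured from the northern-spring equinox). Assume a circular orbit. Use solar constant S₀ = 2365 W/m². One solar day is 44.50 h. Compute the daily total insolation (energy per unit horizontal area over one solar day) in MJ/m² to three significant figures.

Solar declination: sin δ = sin ε · sin λ_s = sin 57.70° × sin 206.3° = -0.37451, so δ = -21.994°.
cos H₀ = −tan(+61.1°) tan(-21.994°) = 0.7317, H₀ = 0.7500 rad.
Bracket: H₀ sin φ sin δ + cos φ cos δ sin H₀ = 0.7500×0.87546×-0.37451 + 0.48328×0.92722×0.68165 = -0.245901 + 0.305452 = 0.059551.
Q̄ = (S₀/π) × [bracket] = (2365/π) × 0.059551 = 44.830 W/m².
Daily total = Q̄ × 44.50 h × 3600 s/h = 44.830 × 44.50 × 3600 / 10⁶ = 7.182 MJ/m².

7.18 MJ/m²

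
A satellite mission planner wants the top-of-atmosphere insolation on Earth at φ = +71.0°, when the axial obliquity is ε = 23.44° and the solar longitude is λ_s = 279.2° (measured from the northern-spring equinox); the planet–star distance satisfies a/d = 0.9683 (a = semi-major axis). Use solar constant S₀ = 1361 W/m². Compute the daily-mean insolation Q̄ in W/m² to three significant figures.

Solar declination: sin δ = sin ε · sin λ_s = sin 23.44° × sin 279.2° = -0.39267, so δ = -23.121°.
cos H₀ = −tan(+71.0°) tan(-23.121°) = 1.2400 ≥ 1 ⇒ polar night, H₀ = 0 and Q̄ = 0.
Inverse-square distance factor (a/d)² = 0.9683² = 0.937605.

Q̄ ≈ 0.00 W/m²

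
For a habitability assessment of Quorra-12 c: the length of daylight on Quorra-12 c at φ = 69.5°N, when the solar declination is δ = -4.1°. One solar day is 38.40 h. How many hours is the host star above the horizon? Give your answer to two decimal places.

16.84 h

cos H₀ = −tan φ · tan δ = −tan(+69.5°) × tan(-4.100°) = 0.1917, so H₀ = 1.3779 rad = 78.95°.
Daylight = 2H₀/(2π) × 38.40 h = (1.3779/π) × 38.40 = 16.84 h.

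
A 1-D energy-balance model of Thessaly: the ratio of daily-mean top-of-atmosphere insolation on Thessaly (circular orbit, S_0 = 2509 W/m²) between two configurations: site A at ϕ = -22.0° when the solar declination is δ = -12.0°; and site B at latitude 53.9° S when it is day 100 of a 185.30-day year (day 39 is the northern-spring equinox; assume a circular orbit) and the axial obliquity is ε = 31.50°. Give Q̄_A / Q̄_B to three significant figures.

— Configuration A (ϕ=-22.0°):
cos h₀ = −tan(-22.0°) tan(-12.000°) = -0.0859, h₀ = 1.6568 rad.
Bracket: h₀ sin ϕ sin δ + cos ϕ cos δ sin h₀ = 1.6568×-0.37461×-0.20791 + 0.92718×0.97815×0.99631 = 0.129040 + 0.903575 = 1.032615.
Q̄ = (S_0/π) × [bracket] = (2509/π) × 1.032615 = 824.69 W/m².
— Configuration B (ϕ=-53.9°):
Solar longitude: L_s = 360° × (100 − 39)/185.30 = 118.511°.
sin δ = sin 31.50° × sin 118.511° = 0.45913, so δ = +27.331°.
cos h₀ = −tan(-53.9°) tan(+27.331°) = 0.7088, h₀ = 0.7831 rad.
Bracket: h₀ sin ϕ sin δ + cos ϕ cos δ sin h₀ = 0.7831×-0.80799×0.45913 + 0.58920×0.88837×0.70546 = -0.290509 + 0.369257 = 0.078748.
Q̄ = (S_0/π) × [bracket] = (2509/π) × 0.078748 = 62.891 W/m².
Ratio Q̄_A / Q̄_B = 824.69 / 62.891 = 13.11.

Q̄_A / Q̄_B ≈ 13.1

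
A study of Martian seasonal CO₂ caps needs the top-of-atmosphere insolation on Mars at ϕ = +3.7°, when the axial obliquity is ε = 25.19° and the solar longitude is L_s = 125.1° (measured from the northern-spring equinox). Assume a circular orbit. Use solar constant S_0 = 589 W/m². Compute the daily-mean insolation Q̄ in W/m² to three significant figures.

Q̄ ≈ 182 W/m²

Solar declination: sin δ = sin ε · sin L_s = sin 25.19° × sin 125.1° = 0.34822, so δ = +20.379°.
cos h₀ = −tan(+3.7°) tan(+20.379°) = -0.0240, h₀ = 1.5948 rad.
Bracket: h₀ sin ϕ sin δ + cos ϕ cos δ sin h₀ = 1.5948×0.06453×0.34822 + 0.99792×0.93741×0.99971 = 0.035836 + 0.935189 = 0.971025.
Q̄ = (S_0/π) × [bracket] = (589/π) × 0.971025 = 182.1 W/m².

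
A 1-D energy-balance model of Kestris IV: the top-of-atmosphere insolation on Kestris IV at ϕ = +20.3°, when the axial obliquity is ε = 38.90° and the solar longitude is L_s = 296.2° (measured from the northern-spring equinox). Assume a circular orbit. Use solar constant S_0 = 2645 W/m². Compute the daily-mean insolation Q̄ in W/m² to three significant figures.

Solar declination: sin δ = sin ε · sin L_s = sin 38.90° × sin 296.2° = -0.56345, so δ = -34.294°.
cos h₀ = −tan(+20.3°) tan(-34.294°) = 0.2523, h₀ = 1.3158 rad.
Bracket: h₀ sin ϕ sin δ + cos ϕ cos δ sin h₀ = 1.3158×0.34694×-0.56345 + 0.93789×0.82615×0.96765 = -0.257217 + 0.749772 = 0.492555.
Q̄ = (S_0/π) × [bracket] = (2645/π) × 0.492555 = 414.7 W/m².

Q̄ ≈ 415 W/m²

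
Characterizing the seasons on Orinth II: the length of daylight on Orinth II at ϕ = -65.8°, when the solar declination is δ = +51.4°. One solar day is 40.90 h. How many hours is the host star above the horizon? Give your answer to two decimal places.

cos h₀ = −tan ϕ · tan δ = 2.7873 ≥ 1, so the host star never rises (polar night) and h₀ = 0.
Daylight = 2h₀/(2π) × 40.90 h = (0.0000/π) × 40.90 = 0.00 h.

0.00 h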